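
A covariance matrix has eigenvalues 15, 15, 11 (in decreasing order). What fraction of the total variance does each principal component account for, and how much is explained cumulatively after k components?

Step 1 — total variance = trace(Sigma) = Σ λ_i = 15 + 15 + 11 = 41.

Step 2 — fraction explained by component i = λ_i / Σ λ:
  PC1: 15/41 = 0.3659
  PC2: 15/41 = 0.3659
  PC3: 11/41 = 0.2683

Step 3 — cumulative fraction after k components = (λ_1 + ... + λ_k) / Σ λ:
  k = 1: 15/41 = 0.3659
  k = 2: (15 + 15)/41 = 30/41 = 0.7317
  k = 3: (15 + 15 + 11)/41 = 41/41 = 1

Summary (fraction, with percent):

explained: PC1 0.3659 (36.59%), PC2 0.3659 (36.59%), PC3 0.2683 (26.83%);  cumulative: 0.3659, 0.7317, 1


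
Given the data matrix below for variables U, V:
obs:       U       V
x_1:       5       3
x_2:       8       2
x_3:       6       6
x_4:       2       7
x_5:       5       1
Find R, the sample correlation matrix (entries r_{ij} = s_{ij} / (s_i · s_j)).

Step 1 — column means:
  mean(U) = (5 + 8 + 6 + 2 + 5) / 5 = 26/5 = 5.2
  mean(V) = (3 + 2 + 6 + 7 + 1) / 5 = 19/5 = 3.8

Step 2 — sample variances and covariances s[i,j] = (1/(n-1)) · Σ_k (x_{k,i} - mean_i) · (x_{k,j} - mean_j), with n-1 = 4:
  s[U,U] = ((-0.2)·(-0.2) + (2.8)·(2.8) + (0.8)·(0.8) + (-3.2)·(-3.2) + (-0.2)·(-0.2)) / 4 = 18.8/4 = 4.7
  s[U,V] = ((-0.2)·(-0.8) + (2.8)·(-1.8) + (0.8)·(2.2) + (-3.2)·(3.2) + (-0.2)·(-2.8)) / 4 = -12.8/4 = -3.2
  s[V,V] = ((-0.8)·(-0.8) + (-1.8)·(-1.8) + (2.2)·(2.2) + (3.2)·(3.2) + (-2.8)·(-2.8)) / 4 = 26.8/4 = 6.7
  Sample standard deviations s_i = √(s[i,i]):
  s(U) = √(4.7) = 2.1679
  s(V) = √(6.7) = 2.5884

Step 3 — r_{ij} = s_{ij} / (s_i · s_j):
  r[U,U] = 1 (diagonal).
  r[U,V] = -3.2 / (2.1679 · 2.5884) = -3.2 / 5.6116 = -0.5702
  r[V,V] = 1 (diagonal).

R is symmetric with unit diagonal. Assembling:

R = [[1, -0.5702],
 [-0.5702, 1]]


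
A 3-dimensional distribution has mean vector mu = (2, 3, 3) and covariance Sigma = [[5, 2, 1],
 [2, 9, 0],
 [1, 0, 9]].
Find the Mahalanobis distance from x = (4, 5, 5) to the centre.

Step 1 — centre the observation: (x - mu) = (2, 2, 2).

Step 2 — invert Sigma (cofactor / det for 3×3, or solve directly):
  Sigma^{-1} = [[0.225, -0.05, -0.025],
 [-0.05, 0.1222, 0.0056],
 [-0.025, 0.0056, 0.1139]].

Step 3 — form the quadratic (x - mu)^T · Sigma^{-1} · (x - mu):
  Sigma^{-1} · (x - mu) = (0.3, 0.1556, 0.1889).
  (x - mu)^T · [Sigma^{-1} · (x - mu)] = (2)·(0.3) + (2)·(0.1556) + (2)·(0.1889) = 1.2889.

Step 4 — take square root: d = √(1.2889) ≈ 1.1353.

d(x, mu) = √(1.2889) ≈ 1.1353


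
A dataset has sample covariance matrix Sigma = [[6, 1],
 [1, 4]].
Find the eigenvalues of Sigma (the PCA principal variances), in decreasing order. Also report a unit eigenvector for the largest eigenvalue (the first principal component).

Step 1 — characteristic polynomial of 2×2 Sigma:
  det(Sigma - λI) = λ² - trace · λ + det = 0.
  trace = 6 + 4 = 10, det = 6·4 - (1)² = 23.
Step 2 — discriminant:
  Δ = trace² - 4·det = 100 - 92 = 8.
Step 3 — eigenvalues:
  λ = (trace ± √Δ)/2 = (10 ± 2.8284)/2,
  λ_1 = 6.4142,  λ_2 = 3.5858.

Step 4 — unit eigenvector for λ_1: solve (Sigma - λ_1 I)v = 0. First row:
  (6 - 6.4142)·v_x + (1)·v_y = 0, i.e. (-0.4142)·v_x + (1)·v_y = 0,
  so v ∝ (b, λ_1 - a) = (1, 0.4142) = u.
  ||u|| = √((1)² + (0.4142)²) = √(1.1716) ≈ 1.0824,
  v_1 = u/||u|| ≈ (0.9239, 0.3827) (||v_1|| = 1).

λ_1 = 6.4142,  λ_2 = 3.5858;  v_1 ≈ (0.9239, 0.3827)


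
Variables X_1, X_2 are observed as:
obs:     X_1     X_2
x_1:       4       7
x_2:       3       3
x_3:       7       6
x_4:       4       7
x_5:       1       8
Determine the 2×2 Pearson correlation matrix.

Step 1 — column means:
  mean(X_1) = (4 + 3 + 7 + 4 + 1) / 5 = 19/5 = 3.8
  mean(X_2) = (7 + 3 + 6 + 7 + 8) / 5 = 31/5 = 6.2

Step 2 — sample variances and covariances s[i,j] = (1/(n-1)) · Σ_k (x_{k,i} - mean_i) · (x_{k,j} - mean_j), with n-1 = 4:
  s[X_1,X_1] = ((0.2)·(0.2) + (-0.8)·(-0.8) + (3.2)·(3.2) + (0.2)·(0.2) + (-2.8)·(-2.8)) / 4 = 18.8/4 = 4.7
  s[X_1,X_2] = ((0.2)·(0.8) + (-0.8)·(-3.2) + (3.2)·(-0.2) + (0.2)·(0.8) + (-2.8)·(1.8)) / 4 = -2.8/4 = -0.7
  s[X_2,X_2] = ((0.8)·(0.8) + (-3.2)·(-3.2) + (-0.2)·(-0.2) + (0.8)·(0.8) + (1.8)·(1.8)) / 4 = 14.8/4 = 3.7
  Sample standard deviations s_i = √(s[i,i]):
  s(X_1) = √(4.7) = 2.1679
  s(X_2) = √(3.7) = 1.9235

Step 3 — r_{ij} = s_{ij} / (s_i · s_j):
  r[X_1,X_1] = 1 (diagonal).
  r[X_1,X_2] = -0.7 / (2.1679 · 1.9235) = -0.7 / 4.1701 = -0.1679
  r[X_2,X_2] = 1 (diagonal).

R is symmetric with unit diagonal. Assembling:

R = [[1, -0.1679],
 [-0.1679, 1]]


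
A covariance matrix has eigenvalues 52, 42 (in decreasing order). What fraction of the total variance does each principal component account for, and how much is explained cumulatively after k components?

Step 1 — total variance = trace(Sigma) = Σ λ_i = 52 + 42 = 94.

Step 2 — fraction explained by component i = λ_i / Σ λ:
  PC1: 52/94 = 0.5532
  PC2: 42/94 = 0.4468

Step 3 — cumulative fraction after k components = (λ_1 + ... + λ_k) / Σ λ:
  k = 1: 52/94 = 0.5532
  k = 2: (52 + 42)/94 = 94/94 = 1

Summary (fraction, with percent):

explained: PC1 0.5532 (55.32%), PC2 0.4468 (44.68%);  cumulative: 0.5532, 1


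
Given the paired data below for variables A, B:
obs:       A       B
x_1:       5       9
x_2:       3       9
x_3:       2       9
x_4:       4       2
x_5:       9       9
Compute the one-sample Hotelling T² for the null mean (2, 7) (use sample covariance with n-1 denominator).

Step 1 — sample mean vector:
  mean(A) = (5 + 3 + 2 + 4 + 9) / 5 = 23/5 = 4.6
  mean(B) = (9 + 9 + 9 + 2 + 9) / 5 = 38/5 = 7.6
  x̄ = (4.6, 7.6),  deviation x̄ - mu_0 = (4.6, 7.6) - (2, 7) = (2.6, 0.6).

Step 2 — sample covariance matrix, S[i,j] = (1/(n-1)) · Σ_k (x_{k,i} - mean_i) · (x_{k,j} - mean_j), divisor n-1 = 4:
  S[A,A] = ((0.4)·(0.4) + (-1.6)·(-1.6) + (-2.6)·(-2.6) + (-0.6)·(-0.6) + (4.4)·(4.4)) / 4 = 29.2/4 = 7.3
  S[A,B] = ((0.4)·(1.4) + (-1.6)·(1.4) + (-2.6)·(1.4) + (-0.6)·(-5.6) + (4.4)·(1.4)) / 4 = 4.2/4 = 1.05
  S[B,B] = ((1.4)·(1.4) + (1.4)·(1.4) + (1.4)·(1.4) + (-5.6)·(-5.6) + (1.4)·(1.4)) / 4 = 39.2/4 = 9.8
  S = [[7.3, 1.05],
 [1.05, 9.8]].

Step 3 — invert S. det(S) = 7.3·9.8 - (1.05)² = 70.4375.
  S^{-1} = (1/det) · [[d, -b], [-b, a]] = [[0.1391, -0.0149],
 [-0.0149, 0.1036]].

Step 4 — quadratic form (x̄ - mu_0)^T · S^{-1} · (x̄ - mu_0):
  S^{-1} · (x̄ - mu_0) = (0.3528, 0.0234),
  (x̄ - mu_0)^T · [...] = (2.6)·(0.3528) + (0.6)·(0.0234) = 0.9313.

Step 5 — scale by n: T² = 5 · 0.9313 = 4.6566.

T² ≈ 4.6566


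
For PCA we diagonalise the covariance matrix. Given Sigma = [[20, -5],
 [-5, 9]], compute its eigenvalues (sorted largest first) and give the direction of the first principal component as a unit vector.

Step 1 — characteristic polynomial of 2×2 Sigma:
  det(Sigma - λI) = λ² - trace · λ + det = 0.
  trace = 20 + 9 = 29, det = 20·9 - (-5)² = 155.
Step 2 — discriminant:
  Δ = trace² - 4·det = 841 - 620 = 221.
Step 3 — eigenvalues:
  λ = (trace ± √Δ)/2 = (29 ± 14.8661)/2,
  λ_1 = 21.933,  λ_2 = 7.067.

Step 4 — unit eigenvector for λ_1: solve (Sigma - λ_1 I)v = 0. First row:
  (20 - 21.933)·v_x + (-5)·v_y = 0, i.e. (-1.933)·v_x + (-5)·v_y = 0,
  so v ∝ (b, λ_1 - a) = (-5, 1.933); multiply by -1 so the first entry is positive: u = (5, -1.933).
  ||u|| = √((5)² + (-1.933)²) = √(28.7366) ≈ 5.3607,
  v_1 = u/||u|| ≈ (0.9327, -0.3606) (||v_1|| = 1).

λ_1 = 21.933,  λ_2 = 7.067;  v_1 ≈ (0.9327, -0.3606)


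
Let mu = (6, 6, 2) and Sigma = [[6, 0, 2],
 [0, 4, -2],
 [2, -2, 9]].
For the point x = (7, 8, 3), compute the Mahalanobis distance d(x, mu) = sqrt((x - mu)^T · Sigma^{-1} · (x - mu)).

Step 1 — centre the observation: (x - mu) = (1, 2, 1).

Step 2 — invert Sigma (cofactor / det for 3×3, or solve directly):
  Sigma^{-1} = [[0.1818, -0.0227, -0.0455],
 [-0.0227, 0.2841, 0.0682],
 [-0.0455, 0.0682, 0.1364]].

Step 3 — form the quadratic (x - mu)^T · Sigma^{-1} · (x - mu):
  Sigma^{-1} · (x - mu) = (0.0909, 0.6136, 0.2273).
  (x - mu)^T · [Sigma^{-1} · (x - mu)] = (1)·(0.0909) + (2)·(0.6136) + (1)·(0.2273) = 1.5455.

Step 4 — take square root: d = √(1.5455) ≈ 1.2432.

d(x, mu) = √(1.5455) ≈ 1.2432


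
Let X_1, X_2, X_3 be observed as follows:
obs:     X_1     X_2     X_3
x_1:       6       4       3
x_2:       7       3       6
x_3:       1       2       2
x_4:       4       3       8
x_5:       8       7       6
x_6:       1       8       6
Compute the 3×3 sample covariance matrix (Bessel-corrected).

Step 1 — column means:
  mean(X_1) = (6 + 7 + 1 + 4 + 8 + 1) / 6 = 27/6 = 4.5
  mean(X_2) = (4 + 3 + 2 + 3 + 7 + 8) / 6 = 27/6 = 4.5
  mean(X_3) = (3 + 6 + 2 + 8 + 6 + 6) / 6 = 31/6 = 5.1667

Step 2 — sample covariance S[i,j] = (1/(n-1)) · Σ_k (x_{k,i} - mean_i) · (x_{k,j} - mean_j), with n-1 = 5.
  S[X_1,X_1] = ((1.5)·(1.5) + (2.5)·(2.5) + (-3.5)·(-3.5) + (-0.5)·(-0.5) + (3.5)·(3.5) + (-3.5)·(-3.5)) / 5 = 45.5/5 = 9.1
  S[X_1,X_2] = ((1.5)·(-0.5) + (2.5)·(-1.5) + (-3.5)·(-2.5) + (-0.5)·(-1.5) + (3.5)·(2.5) + (-3.5)·(3.5)) / 5 = 1.5/5 = 0.3
  S[X_1,X_3] = ((1.5)·(-2.1667) + (2.5)·(0.8333) + (-3.5)·(-3.1667) + (-0.5)·(2.8333) + (3.5)·(0.8333) + (-3.5)·(0.8333)) / 5 = 8.5/5 = 1.7
  S[X_2,X_2] = ((-0.5)·(-0.5) + (-1.5)·(-1.5) + (-2.5)·(-2.5) + (-1.5)·(-1.5) + (2.5)·(2.5) + (3.5)·(3.5)) / 5 = 29.5/5 = 5.9
  S[X_2,X_3] = ((-0.5)·(-2.1667) + (-1.5)·(0.8333) + (-2.5)·(-3.1667) + (-1.5)·(2.8333) + (2.5)·(0.8333) + (3.5)·(0.8333)) / 5 = 8.5/5 = 1.7
  S[X_3,X_3] = ((-2.1667)·(-2.1667) + (0.8333)·(0.8333) + (-3.1667)·(-3.1667) + (2.8333)·(2.8333) + (0.8333)·(0.8333) + (0.8333)·(0.8333)) / 5 = 24.8333/5 = 4.9667

S is symmetric (S[j,i] = S[i,j]). Assembling:

S = [[9.1, 0.3, 1.7],
 [0.3, 5.9, 1.7],
 [1.7, 1.7, 4.9667]]


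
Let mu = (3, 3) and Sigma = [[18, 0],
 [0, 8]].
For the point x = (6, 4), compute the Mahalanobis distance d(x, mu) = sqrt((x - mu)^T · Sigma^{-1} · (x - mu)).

Step 1 — centre the observation: (x - mu) = (3, 1).

Step 2 — invert Sigma. det(Sigma) = 18·8 - (0)² = 144.
  Sigma^{-1} = (1/det) · [[d, -b], [-b, a]] = [[0.0556, 0],
 [0, 0.125]].

Step 3 — form the quadratic (x - mu)^T · Sigma^{-1} · (x - mu):
  Sigma^{-1} · (x - mu) = (0.1667, 0.125).
  (x - mu)^T · [Sigma^{-1} · (x - mu)] = (3)·(0.1667) + (1)·(0.125) = 0.625.

Step 4 — take square root: d = √(0.625) ≈ 0.7906.

d(x, mu) = √(0.625) ≈ 0.7906


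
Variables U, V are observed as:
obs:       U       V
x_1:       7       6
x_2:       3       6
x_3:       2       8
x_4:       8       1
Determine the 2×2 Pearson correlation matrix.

Step 1 — column means:
  mean(U) = (7 + 3 + 2 + 8) / 4 = 20/4 = 5
  mean(V) = (6 + 6 + 8 + 1) / 4 = 21/4 = 5.25

Step 2 — sample variances and covariances s[i,j] = (1/(n-1)) · Σ_k (x_{k,i} - mean_i) · (x_{k,j} - mean_j), with n-1 = 3:
  s[U,U] = ((2)·(2) + (-2)·(-2) + (-3)·(-3) + (3)·(3)) / 3 = 26/3 = 8.6667
  s[U,V] = ((2)·(0.75) + (-2)·(0.75) + (-3)·(2.75) + (3)·(-4.25)) / 3 = -21/3 = -7
  s[V,V] = ((0.75)·(0.75) + (0.75)·(0.75) + (2.75)·(2.75) + (-4.25)·(-4.25)) / 3 = 26.75/3 = 8.9167
  Sample standard deviations s_i = √(s[i,i]):
  s(U) = √(8.6667) = 2.9439
  s(V) = √(8.9167) = 2.9861

Step 3 — r_{ij} = s_{ij} / (s_i · s_j):
  r[U,U] = 1 (diagonal).
  r[U,V] = -7 / (2.9439 · 2.9861) = -7 / 8.7908 = -0.7963
  r[V,V] = 1 (diagonal).

R is symmetric with unit diagonal. Assembling:

R = [[1, -0.7963],
 [-0.7963, 1]]


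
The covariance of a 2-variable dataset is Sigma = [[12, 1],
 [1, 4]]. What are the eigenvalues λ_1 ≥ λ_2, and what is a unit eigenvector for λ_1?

Step 1 — characteristic polynomial of 2×2 Sigma:
  det(Sigma - λI) = λ² - trace · λ + det = 0.
  trace = 12 + 4 = 16, det = 12·4 - (1)² = 47.
Step 2 — discriminant:
  Δ = trace² - 4·det = 256 - 188 = 68.
Step 3 — eigenvalues:
  λ = (trace ± √Δ)/2 = (16 ± 8.2462)/2,
  λ_1 = 12.1231,  λ_2 = 3.8769.

Step 4 — unit eigenvector for λ_1: solve (Sigma - λ_1 I)v = 0. First row:
  (12 - 12.1231)·v_x + (1)·v_y = 0, i.e. (-0.1231)·v_x + (1)·v_y = 0,
  so v ∝ (b, λ_1 - a) = (1, 0.1231) = u.
  ||u|| = √((1)² + (0.1231)²) = √(1.0152) ≈ 1.0075,
  v_1 = u/||u|| ≈ (0.9925, 0.1222) (||v_1|| = 1).

λ_1 = 12.1231,  λ_2 = 3.8769;  v_1 ≈ (0.9925, 0.1222)


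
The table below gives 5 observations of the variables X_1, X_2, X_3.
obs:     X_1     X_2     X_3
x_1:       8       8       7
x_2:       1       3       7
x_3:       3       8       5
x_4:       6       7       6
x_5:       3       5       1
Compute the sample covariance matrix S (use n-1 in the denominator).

Step 1 — column means:
  mean(X_1) = (8 + 1 + 3 + 6 + 3) / 5 = 21/5 = 4.2
  mean(X_2) = (8 + 3 + 8 + 7 + 5) / 5 = 31/5 = 6.2
  mean(X_3) = (7 + 7 + 5 + 6 + 1) / 5 = 26/5 = 5.2

Step 2 — sample covariance S[i,j] = (1/(n-1)) · Σ_k (x_{k,i} - mean_i) · (x_{k,j} - mean_j), with n-1 = 4.
  S[X_1,X_1] = ((3.8)·(3.8) + (-3.2)·(-3.2) + (-1.2)·(-1.2) + (1.8)·(1.8) + (-1.2)·(-1.2)) / 4 = 30.8/4 = 7.7
  S[X_1,X_2] = ((3.8)·(1.8) + (-3.2)·(-3.2) + (-1.2)·(1.8) + (1.8)·(0.8) + (-1.2)·(-1.2)) / 4 = 17.8/4 = 4.45
  S[X_1,X_3] = ((3.8)·(1.8) + (-3.2)·(1.8) + (-1.2)·(-0.2) + (1.8)·(0.8) + (-1.2)·(-4.2)) / 4 = 7.8/4 = 1.95
  S[X_2,X_2] = ((1.8)·(1.8) + (-3.2)·(-3.2) + (1.8)·(1.8) + (0.8)·(0.8) + (-1.2)·(-1.2)) / 4 = 18.8/4 = 4.7
  S[X_2,X_3] = ((1.8)·(1.8) + (-3.2)·(1.8) + (1.8)·(-0.2) + (0.8)·(0.8) + (-1.2)·(-4.2)) / 4 = 2.8/4 = 0.7
  S[X_3,X_3] = ((1.8)·(1.8) + (1.8)·(1.8) + (-0.2)·(-0.2) + (0.8)·(0.8) + (-4.2)·(-4.2)) / 4 = 24.8/4 = 6.2

S is symmetric (S[j,i] = S[i,j]). Assembling:

S = [[7.7, 4.45, 1.95],
 [4.45, 4.7, 0.7],
 [1.95, 0.7, 6.2]]


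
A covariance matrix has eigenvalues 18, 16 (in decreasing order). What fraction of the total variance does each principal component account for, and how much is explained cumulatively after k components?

Step 1 — total variance = trace(Sigma) = Σ λ_i = 18 + 16 = 34.

Step 2 — fraction explained by component i = λ_i / Σ λ:
  PC1: 18/34 = 0.5294
  PC2: 16/34 = 0.4706

Step 3 — cumulative fraction after k components = (λ_1 + ... + λ_k) / Σ λ:
  k = 1: 18/34 = 0.5294
  k = 2: (18 + 16)/34 = 34/34 = 1

Summary (fraction, with percent):

explained: PC1 0.5294 (52.94%), PC2 0.4706 (47.06%);  cumulative: 0.5294, 1


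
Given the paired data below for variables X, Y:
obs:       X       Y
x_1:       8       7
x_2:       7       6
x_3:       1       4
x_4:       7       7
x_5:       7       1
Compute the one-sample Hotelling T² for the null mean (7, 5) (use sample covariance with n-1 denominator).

Step 1 — sample mean vector:
  mean(X) = (8 + 7 + 1 + 7 + 7) / 5 = 30/5 = 6
  mean(Y) = (7 + 6 + 4 + 7 + 1) / 5 = 25/5 = 5
  x̄ = (6, 5),  deviation x̄ - mu_0 = (6, 5) - (7, 5) = (-1, 0).

Step 2 — sample covariance matrix, S[i,j] = (1/(n-1)) · Σ_k (x_{k,i} - mean_i) · (x_{k,j} - mean_j), divisor n-1 = 4:
  S[X,X] = ((2)·(2) + (1)·(1) + (-5)·(-5) + (1)·(1) + (1)·(1)) / 4 = 32/4 = 8
  S[X,Y] = ((2)·(2) + (1)·(1) + (-5)·(-1) + (1)·(2) + (1)·(-4)) / 4 = 8/4 = 2
  S[Y,Y] = ((2)·(2) + (1)·(1) + (-1)·(-1) + (2)·(2) + (-4)·(-4)) / 4 = 26/4 = 6.5
  S = [[8, 2],
 [2, 6.5]].

Step 3 — invert S. det(S) = 8·6.5 - (2)² = 48.
  S^{-1} = (1/det) · [[d, -b], [-b, a]] = [[0.1354, -0.0417],
 [-0.0417, 0.1667]].

Step 4 — quadratic form (x̄ - mu_0)^T · S^{-1} · (x̄ - mu_0):
  S^{-1} · (x̄ - mu_0) = (-0.1354, 0.0417),
  (x̄ - mu_0)^T · [...] = (-1)·(-0.1354) + (0)·(0.0417) = 0.1354.

Step 5 — scale by n: T² = 5 · 0.1354 = 0.6771.

T² ≈ 0.6771


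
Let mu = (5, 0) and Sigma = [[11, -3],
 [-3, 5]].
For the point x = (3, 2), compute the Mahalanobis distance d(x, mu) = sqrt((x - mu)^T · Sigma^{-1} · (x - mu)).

Step 1 — centre the observation: (x - mu) = (-2, 2).

Step 2 — invert Sigma. det(Sigma) = 11·5 - (-3)² = 46.
  Sigma^{-1} = (1/det) · [[d, -b], [-b, a]] = [[0.1087, 0.0652],
 [0.0652, 0.2391]].

Step 3 — form the quadratic (x - mu)^T · Sigma^{-1} · (x - mu):
  Sigma^{-1} · (x - mu) = (-0.087, 0.3478).
  (x - mu)^T · [Sigma^{-1} · (x - mu)] = (-2)·(-0.087) + (2)·(0.3478) = 0.8696.

Step 4 — take square root: d = √(0.8696) ≈ 0.9325.

d(x, mu) = √(0.8696) ≈ 0.9325


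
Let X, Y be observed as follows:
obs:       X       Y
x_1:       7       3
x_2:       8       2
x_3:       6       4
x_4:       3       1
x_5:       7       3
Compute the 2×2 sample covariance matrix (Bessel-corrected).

Step 1 — column means:
  mean(X) = (7 + 8 + 6 + 3 + 7) / 5 = 31/5 = 6.2
  mean(Y) = (3 + 2 + 4 + 1 + 3) / 5 = 13/5 = 2.6

Step 2 — sample covariance S[i,j] = (1/(n-1)) · Σ_k (x_{k,i} - mean_i) · (x_{k,j} - mean_j), with n-1 = 4.
  S[X,X] = ((0.8)·(0.8) + (1.8)·(1.8) + (-0.2)·(-0.2) + (-3.2)·(-3.2) + (0.8)·(0.8)) / 4 = 14.8/4 = 3.7
  S[X,Y] = ((0.8)·(0.4) + (1.8)·(-0.6) + (-0.2)·(1.4) + (-3.2)·(-1.6) + (0.8)·(0.4)) / 4 = 4.4/4 = 1.1
  S[Y,Y] = ((0.4)·(0.4) + (-0.6)·(-0.6) + (1.4)·(1.4) + (-1.6)·(-1.6) + (0.4)·(0.4)) / 4 = 5.2/4 = 1.3

S is symmetric (S[j,i] = S[i,j]). Assembling:

S = [[3.7, 1.1],
 [1.1, 1.3]]


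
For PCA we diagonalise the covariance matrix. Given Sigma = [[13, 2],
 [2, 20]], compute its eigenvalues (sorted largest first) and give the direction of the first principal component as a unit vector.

Step 1 — characteristic polynomial of 2×2 Sigma:
  det(Sigma - λI) = λ² - trace · λ + det = 0.
  trace = 13 + 20 = 33, det = 13·20 - (2)² = 256.
Step 2 — discriminant:
  Δ = trace² - 4·det = 1089 - 1024 = 65.
Step 3 — eigenvalues:
  λ = (trace ± √Δ)/2 = (33 ± 8.0623)/2,
  λ_1 = 20.5311,  λ_2 = 12.4689.

Step 4 — unit eigenvector for λ_1: solve (Sigma - λ_1 I)v = 0. First row:
  (13 - 20.5311)·v_x + (2)·v_y = 0, i.e. (-7.5311)·v_x + (2)·v_y = 0,
  so v ∝ (b, λ_1 - a) = (2, 7.5311) = u.
  ||u|| = √((2)² + (7.5311)²) = √(60.7179) ≈ 7.7922,
  v_1 = u/||u|| ≈ (0.2567, 0.9665) (||v_1|| = 1).

λ_1 = 20.5311,  λ_2 = 12.4689;  v_1 ≈ (0.2567, 0.9665)


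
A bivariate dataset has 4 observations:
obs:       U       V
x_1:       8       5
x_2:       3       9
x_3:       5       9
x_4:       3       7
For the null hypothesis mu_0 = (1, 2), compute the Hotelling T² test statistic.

Step 1 — sample mean vector:
  mean(U) = (8 + 3 + 5 + 3) / 4 = 19/4 = 4.75
  mean(V) = (5 + 9 + 9 + 7) / 4 = 30/4 = 7.5
  x̄ = (4.75, 7.5),  deviation x̄ - mu_0 = (4.75, 7.5) - (1, 2) = (3.75, 5.5).

Step 2 — sample covariance matrix, S[i,j] = (1/(n-1)) · Σ_k (x_{k,i} - mean_i) · (x_{k,j} - mean_j), divisor n-1 = 3:
  S[U,U] = ((3.25)·(3.25) + (-1.75)·(-1.75) + (0.25)·(0.25) + (-1.75)·(-1.75)) / 3 = 16.75/3 = 5.5833
  S[U,V] = ((3.25)·(-2.5) + (-1.75)·(1.5) + (0.25)·(1.5) + (-1.75)·(-0.5)) / 3 = -9.5/3 = -3.1667
  S[V,V] = ((-2.5)·(-2.5) + (1.5)·(1.5) + (1.5)·(1.5) + (-0.5)·(-0.5)) / 3 = 11/3 = 3.6667
  S = [[5.5833, -3.1667],
 [-3.1667, 3.6667]].

Step 3 — invert S. det(S) = 5.5833·3.6667 - (-3.1667)² = 10.4444.
  S^{-1} = (1/det) · [[d, -b], [-b, a]] = [[0.3511, 0.3032],
 [0.3032, 0.5346]].

Step 4 — quadratic form (x̄ - mu_0)^T · S^{-1} · (x̄ - mu_0):
  S^{-1} · (x̄ - mu_0) = (2.984, 4.0771),
  (x̄ - mu_0)^T · [...] = (3.75)·(2.984) + (5.5)·(4.0771) = 33.6144.

Step 5 — scale by n: T² = 4 · 33.6144 = 134.4574.

T² ≈ 134.4574


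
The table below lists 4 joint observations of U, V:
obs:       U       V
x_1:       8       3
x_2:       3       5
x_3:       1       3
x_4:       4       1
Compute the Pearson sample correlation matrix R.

Step 1 — column means:
  mean(U) = (8 + 3 + 1 + 4) / 4 = 16/4 = 4
  mean(V) = (3 + 5 + 3 + 1) / 4 = 12/4 = 3

Step 2 — sample variances and covariances s[i,j] = (1/(n-1)) · Σ_k (x_{k,i} - mean_i) · (x_{k,j} - mean_j), with n-1 = 3:
  s[U,U] = ((4)·(4) + (-1)·(-1) + (-3)·(-3) + (0)·(0)) / 3 = 26/3 = 8.6667
  s[U,V] = ((4)·(0) + (-1)·(2) + (-3)·(0) + (0)·(-2)) / 3 = -2/3 = -0.6667
  s[V,V] = ((0)·(0) + (2)·(2) + (0)·(0) + (-2)·(-2)) / 3 = 8/3 = 2.6667
  Sample standard deviations s_i = √(s[i,i]):
  s(U) = √(8.6667) = 2.9439
  s(V) = √(2.6667) = 1.633

Step 3 — r_{ij} = s_{ij} / (s_i · s_j):
  r[U,U] = 1 (diagonal).
  r[U,V] = -0.6667 / (2.9439 · 1.633) = -0.6667 / 4.8074 = -0.1387
  r[V,V] = 1 (diagonal).

R is symmetric with unit diagonal. Assembling:

R = [[1, -0.1387],
 [-0.1387, 1]]


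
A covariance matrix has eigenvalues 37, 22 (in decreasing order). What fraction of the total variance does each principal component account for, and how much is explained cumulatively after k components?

Step 1 — total variance = trace(Sigma) = Σ λ_i = 37 + 22 = 59.

Step 2 — fraction explained by component i = λ_i / Σ λ:
  PC1: 37/59 = 0.6271
  PC2: 22/59 = 0.3729

Step 3 — cumulative fraction after k components = (λ_1 + ... + λ_k) / Σ λ:
  k = 1: 37/59 = 0.6271
  k = 2: (37 + 22)/59 = 59/59 = 1

Summary (fraction, with percent):

explained: PC1 0.6271 (62.71%), PC2 0.3729 (37.29%);  cumulative: 0.6271, 1


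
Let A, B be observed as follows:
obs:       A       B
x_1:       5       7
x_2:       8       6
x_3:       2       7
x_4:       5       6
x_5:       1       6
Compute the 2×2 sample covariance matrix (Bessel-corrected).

Step 1 — column means:
  mean(A) = (5 + 8 + 2 + 5 + 1) / 5 = 21/5 = 4.2
  mean(B) = (7 + 6 + 7 + 6 + 6) / 5 = 32/5 = 6.4

Step 2 — sample covariance S[i,j] = (1/(n-1)) · Σ_k (x_{k,i} - mean_i) · (x_{k,j} - mean_j), with n-1 = 4.
  S[A,A] = ((0.8)·(0.8) + (3.8)·(3.8) + (-2.2)·(-2.2) + (0.8)·(0.8) + (-3.2)·(-3.2)) / 4 = 30.8/4 = 7.7
  S[A,B] = ((0.8)·(0.6) + (3.8)·(-0.4) + (-2.2)·(0.6) + (0.8)·(-0.4) + (-3.2)·(-0.4)) / 4 = -1.4/4 = -0.35
  S[B,B] = ((0.6)·(0.6) + (-0.4)·(-0.4) + (0.6)·(0.6) + (-0.4)·(-0.4) + (-0.4)·(-0.4)) / 4 = 1.2/4 = 0.3

S is symmetric (S[j,i] = S[i,j]). Assembling:

S = [[7.7, -0.35],
 [-0.35, 0.3]]


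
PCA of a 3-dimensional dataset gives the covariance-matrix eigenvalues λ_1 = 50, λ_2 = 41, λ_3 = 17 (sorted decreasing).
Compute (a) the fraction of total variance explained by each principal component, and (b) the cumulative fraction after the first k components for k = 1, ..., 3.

Step 1 — total variance = trace(Sigma) = Σ λ_i = 50 + 41 + 17 = 108.

Step 2 — fraction explained by component i = λ_i / Σ λ:
  PC1: 50/108 = 0.463
  PC2: 41/108 = 0.3796
  PC3: 17/108 = 0.1574

Step 3 — cumulative fraction after k components = (λ_1 + ... + λ_k) / Σ λ:
  k = 1: 50/108 = 0.463
  k = 2: (50 + 41)/108 = 91/108 = 0.8426
  k = 3: (50 + 41 + 17)/108 = 108/108 = 1

Summary (fraction, with percent):

explained: PC1 0.463 (46.3%), PC2 0.3796 (37.96%), PC3 0.1574 (15.74%);  cumulative: 0.463, 0.8426, 1


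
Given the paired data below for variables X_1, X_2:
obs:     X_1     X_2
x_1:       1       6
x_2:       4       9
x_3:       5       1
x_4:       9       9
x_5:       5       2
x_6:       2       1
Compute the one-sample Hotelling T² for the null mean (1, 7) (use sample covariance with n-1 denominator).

Step 1 — sample mean vector:
  mean(X_1) = (1 + 4 + 5 + 9 + 5 + 2) / 6 = 26/6 = 4.3333
  mean(X_2) = (6 + 9 + 1 + 9 + 2 + 1) / 6 = 28/6 = 4.6667
  x̄ = (4.3333, 4.6667),  deviation x̄ - mu_0 = (4.3333, 4.6667) - (1, 7) = (3.3333, -2.3333).

Step 2 — sample covariance matrix, S[i,j] = (1/(n-1)) · Σ_k (x_{k,i} - mean_i) · (x_{k,j} - mean_j), divisor n-1 = 5:
  S[X_1,X_1] = ((-3.3333)·(-3.3333) + (-0.3333)·(-0.3333) + (0.6667)·(0.6667) + (4.6667)·(4.6667) + (0.6667)·(0.6667) + (-2.3333)·(-2.3333)) / 5 = 39.3333/5 = 7.8667
  S[X_1,X_2] = ((-3.3333)·(1.3333) + (-0.3333)·(4.3333) + (0.6667)·(-3.6667) + (4.6667)·(4.3333) + (0.6667)·(-2.6667) + (-2.3333)·(-3.6667)) / 5 = 18.6667/5 = 3.7333
  S[X_2,X_2] = ((1.3333)·(1.3333) + (4.3333)·(4.3333) + (-3.6667)·(-3.6667) + (4.3333)·(4.3333) + (-2.6667)·(-2.6667) + (-3.6667)·(-3.6667)) / 5 = 73.3333/5 = 14.6667
  S = [[7.8667, 3.7333],
 [3.7333, 14.6667]].

Step 3 — invert S. det(S) = 7.8667·14.6667 - (3.7333)² = 101.44.
  S^{-1} = (1/det) · [[d, -b], [-b, a]] = [[0.1446, -0.0368],
 [-0.0368, 0.0775]].

Step 4 — quadratic form (x̄ - mu_0)^T · S^{-1} · (x̄ - mu_0):
  S^{-1} · (x̄ - mu_0) = (0.5678, -0.3036),
  (x̄ - mu_0)^T · [...] = (3.3333)·(0.5678) + (-2.3333)·(-0.3036) = 2.6012.

Step 5 — scale by n: T² = 6 · 2.6012 = 15.6073.

T² ≈ 15.6073


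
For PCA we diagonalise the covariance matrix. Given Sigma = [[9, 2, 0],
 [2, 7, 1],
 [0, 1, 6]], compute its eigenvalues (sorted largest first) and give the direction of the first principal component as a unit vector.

Step 1 — characteristic polynomial p(λ) = det(λI - Sigma) = λ³ - tr·λ² + c_1·λ - det, where tr = trace, c_1 = sum of the principal 2×2 minors, det = det(Sigma):
  tr = 9 + 7 + 6 = 22,
  c_1 = (9·7 - (2)²) + (9·6 - (0)²) + (7·6 - (1)²) = 59 + 54 + 41 = 154,
  det = 9·(7·6 - (1)²) - (2)·((2)·6 - (1)·(0)) + (0)·((2)·(1) - 7·(0)) = 9·(41) - (2)·(12) + (0)·(2) = 345.
  So p(λ) = λ³ - 22λ² + 154λ - 345.
Step 2 — look for an integer root (rational root theorem: any rational root is an integer divisor of 345). Testing λ = 5:
  p(5) = 125 - 550 + 770 - 345 = 0  ✓
  Dividing out (λ - 5): p(λ) = (λ - 5)(λ² - 17λ + 69).
Step 3 — remaining eigenvalues from the quadratic λ² - 17λ + 69 = 0:
  Δ = 17² - 4·69 = 289 - 276 = 13,  λ = (17 ± √13)/2 = (17 ± 3.6056)/2 ≈ 10.3028 or 6.6972.
  Sorted: λ_1 = 10.3028,  λ_2 = 6.6972,  λ_3 = 5  (check: sum = 22 = tr ✓).

Step 4 — unit eigenvector for λ_1 ≈ 10.3028: v spans the null space of (Sigma - λ_1 I), whose rows are
  r_1 = (-1.3028, 2, 0),  r_2 = (2, -3.3028, 1),  r_3 = (0, 1, -4.3028).
  v is orthogonal to every row, so take v ∝ r_1 × r_2 = ((2)·(1) - (0)·(-3.3028), (0)·(2) - (-1.3028)·(1), (-1.3028)·(-3.3028) - (2)·(2)) ≈ (2, 1.3028, 0.3028).
  Let u = (2, 1.3028, 0.3028).
  ||u|| = √((2)² + (1.3028)² + (0.3028)²) = √(5.7889) ≈ 2.406,  v_1 = u/||u|| ≈ (0.8313, 0.5415, 0.1258) (||v_1|| = 1).

λ_1 = 10.3028,  λ_2 = 6.6972,  λ_3 = 5;  v_1 ≈ (0.8313, 0.5415, 0.1258)


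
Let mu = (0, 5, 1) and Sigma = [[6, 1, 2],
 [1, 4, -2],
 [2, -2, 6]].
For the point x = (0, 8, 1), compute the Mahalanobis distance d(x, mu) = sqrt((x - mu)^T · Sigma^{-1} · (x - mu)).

Step 1 — centre the observation: (x - mu) = (0, 3, 0).

Step 2 — invert Sigma (cofactor / det for 3×3, or solve directly):
  Sigma^{-1} = [[0.2222, -0.1111, -0.1111],
 [-0.1111, 0.3556, 0.1556],
 [-0.1111, 0.1556, 0.2556]].

Step 3 — form the quadratic (x - mu)^T · Sigma^{-1} · (x - mu):
  Sigma^{-1} · (x - mu) = (-0.3333, 1.0667, 0.4667).
  (x - mu)^T · [Sigma^{-1} · (x - mu)] = (0)·(-0.3333) + (3)·(1.0667) + (0)·(0.4667) = 3.2.

Step 4 — take square root: d = √(3.2) ≈ 1.7889.

d(x, mu) = √(3.2) ≈ 1.7889


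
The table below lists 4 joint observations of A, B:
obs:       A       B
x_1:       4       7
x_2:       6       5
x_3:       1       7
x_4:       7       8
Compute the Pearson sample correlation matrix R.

Step 1 — column means:
  mean(A) = (4 + 6 + 1 + 7) / 4 = 18/4 = 4.5
  mean(B) = (7 + 5 + 7 + 8) / 4 = 27/4 = 6.75

Step 2 — sample variances and covariances s[i,j] = (1/(n-1)) · Σ_k (x_{k,i} - mean_i) · (x_{k,j} - mean_j), with n-1 = 3:
  s[A,A] = ((-0.5)·(-0.5) + (1.5)·(1.5) + (-3.5)·(-3.5) + (2.5)·(2.5)) / 3 = 21/3 = 7
  s[A,B] = ((-0.5)·(0.25) + (1.5)·(-1.75) + (-3.5)·(0.25) + (2.5)·(1.25)) / 3 = -0.5/3 = -0.1667
  s[B,B] = ((0.25)·(0.25) + (-1.75)·(-1.75) + (0.25)·(0.25) + (1.25)·(1.25)) / 3 = 4.75/3 = 1.5833
  Sample standard deviations s_i = √(s[i,i]):
  s(A) = √(7) = 2.6458
  s(B) = √(1.5833) = 1.2583

Step 3 — r_{ij} = s_{ij} / (s_i · s_j):
  r[A,A] = 1 (diagonal).
  r[A,B] = -0.1667 / (2.6458 · 1.2583) = -0.1667 / 3.3292 = -0.0501
  r[B,B] = 1 (diagonal).

R is symmetric with unit diagonal. Assembling:

R = [[1, -0.0501],
 [-0.0501, 1]]


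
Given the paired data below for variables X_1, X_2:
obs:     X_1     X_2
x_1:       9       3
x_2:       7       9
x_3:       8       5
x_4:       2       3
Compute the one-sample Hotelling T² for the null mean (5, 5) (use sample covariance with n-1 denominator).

Step 1 — sample mean vector:
  mean(X_1) = (9 + 7 + 8 + 2) / 4 = 26/4 = 6.5
  mean(X_2) = (3 + 9 + 5 + 3) / 4 = 20/4 = 5
  x̄ = (6.5, 5),  deviation x̄ - mu_0 = (6.5, 5) - (5, 5) = (1.5, 0).

Step 2 — sample covariance matrix, S[i,j] = (1/(n-1)) · Σ_k (x_{k,i} - mean_i) · (x_{k,j} - mean_j), divisor n-1 = 3:
  S[X_1,X_1] = ((2.5)·(2.5) + (0.5)·(0.5) + (1.5)·(1.5) + (-4.5)·(-4.5)) / 3 = 29/3 = 9.6667
  S[X_1,X_2] = ((2.5)·(-2) + (0.5)·(4) + (1.5)·(0) + (-4.5)·(-2)) / 3 = 6/3 = 2
  S[X_2,X_2] = ((-2)·(-2) + (4)·(4) + (0)·(0) + (-2)·(-2)) / 3 = 24/3 = 8
  S = [[9.6667, 2],
 [2, 8]].

Step 3 — invert S. det(S) = 9.6667·8 - (2)² = 73.3333.
  S^{-1} = (1/det) · [[d, -b], [-b, a]] = [[0.1091, -0.0273],
 [-0.0273, 0.1318]].

Step 4 — quadratic form (x̄ - mu_0)^T · S^{-1} · (x̄ - mu_0):
  S^{-1} · (x̄ - mu_0) = (0.1636, -0.0409),
  (x̄ - mu_0)^T · [...] = (1.5)·(0.1636) + (0)·(-0.0409) = 0.2455.

Step 5 — scale by n: T² = 4 · 0.2455 = 0.9818.

T² ≈ 0.9818


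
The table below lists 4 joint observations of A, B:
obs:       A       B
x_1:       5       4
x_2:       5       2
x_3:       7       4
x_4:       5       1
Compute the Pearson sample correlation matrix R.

Step 1 — column means:
  mean(A) = (5 + 5 + 7 + 5) / 4 = 22/4 = 5.5
  mean(B) = (4 + 2 + 4 + 1) / 4 = 11/4 = 2.75

Step 2 — sample variances and covariances s[i,j] = (1/(n-1)) · Σ_k (x_{k,i} - mean_i) · (x_{k,j} - mean_j), with n-1 = 3:
  s[A,A] = ((-0.5)·(-0.5) + (-0.5)·(-0.5) + (1.5)·(1.5) + (-0.5)·(-0.5)) / 3 = 3/3 = 1
  s[A,B] = ((-0.5)·(1.25) + (-0.5)·(-0.75) + (1.5)·(1.25) + (-0.5)·(-1.75)) / 3 = 2.5/3 = 0.8333
  s[B,B] = ((1.25)·(1.25) + (-0.75)·(-0.75) + (1.25)·(1.25) + (-1.75)·(-1.75)) / 3 = 6.75/3 = 2.25
  Sample standard deviations s_i = √(s[i,i]):
  s(A) = √(1) = 1
  s(B) = √(2.25) = 1.5

Step 3 — r_{ij} = s_{ij} / (s_i · s_j):
  r[A,A] = 1 (diagonal).
  r[A,B] = 0.8333 / (1 · 1.5) = 0.8333 / 1.5 = 0.5556
  r[B,B] = 1 (diagonal).

R is symmetric with unit diagonal. Assembling:

R = [[1, 0.5556],
 [0.5556, 1]]


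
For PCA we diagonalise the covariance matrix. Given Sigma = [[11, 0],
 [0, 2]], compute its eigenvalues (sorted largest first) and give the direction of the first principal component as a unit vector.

Step 1 — characteristic polynomial of 2×2 Sigma:
  det(Sigma - λI) = λ² - trace · λ + det = 0.
  trace = 11 + 2 = 13, det = 11·2 - (0)² = 22.
Step 2 — discriminant:
  Δ = trace² - 4·det = 169 - 88 = 81.
Step 3 — eigenvalues:
  λ = (trace ± √Δ)/2 = (13 ± 9)/2,
  λ_1 = 11,  λ_2 = 2.

Step 4 — unit eigenvector for λ_1: Sigma is diagonal, so its eigenvectors are the coordinate axes. λ_1 = 11 is the diagonal entry on the first coordinate axis, hence
  v_1 = (1, 0) (||v_1|| = 1).

λ_1 = 11,  λ_2 = 2;  v_1 ≈ (1, 0)


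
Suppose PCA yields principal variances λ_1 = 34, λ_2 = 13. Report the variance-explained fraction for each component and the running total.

Step 1 — total variance = trace(Sigma) = Σ λ_i = 34 + 13 = 47.

Step 2 — fraction explained by component i = λ_i / Σ λ:
  PC1: 34/47 = 0.7234
  PC2: 13/47 = 0.2766

Step 3 — cumulative fraction after k components = (λ_1 + ... + λ_k) / Σ λ:
  k = 1: 34/47 = 0.7234
  k = 2: (34 + 13)/47 = 47/47 = 1

Summary (fraction, with percent):

explained: PC1 0.7234 (72.34%), PC2 0.2766 (27.66%);  cumulative: 0.7234, 1


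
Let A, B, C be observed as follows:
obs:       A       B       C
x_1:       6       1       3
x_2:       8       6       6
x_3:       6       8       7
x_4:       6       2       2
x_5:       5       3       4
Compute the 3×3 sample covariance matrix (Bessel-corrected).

Step 1 — column means:
  mean(A) = (6 + 8 + 6 + 6 + 5) / 5 = 31/5 = 6.2
  mean(B) = (1 + 6 + 8 + 2 + 3) / 5 = 20/5 = 4
  mean(C) = (3 + 6 + 7 + 2 + 4) / 5 = 22/5 = 4.4

Step 2 — sample covariance S[i,j] = (1/(n-1)) · Σ_k (x_{k,i} - mean_i) · (x_{k,j} - mean_j), with n-1 = 4.
  S[A,A] = ((-0.2)·(-0.2) + (1.8)·(1.8) + (-0.2)·(-0.2) + (-0.2)·(-0.2) + (-1.2)·(-1.2)) / 4 = 4.8/4 = 1.2
  S[A,B] = ((-0.2)·(-3) + (1.8)·(2) + (-0.2)·(4) + (-0.2)·(-2) + (-1.2)·(-1)) / 4 = 5/4 = 1.25
  S[A,C] = ((-0.2)·(-1.4) + (1.8)·(1.6) + (-0.2)·(2.6) + (-0.2)·(-2.4) + (-1.2)·(-0.4)) / 4 = 3.6/4 = 0.9
  S[B,B] = ((-3)·(-3) + (2)·(2) + (4)·(4) + (-2)·(-2) + (-1)·(-1)) / 4 = 34/4 = 8.5
  S[B,C] = ((-3)·(-1.4) + (2)·(1.6) + (4)·(2.6) + (-2)·(-2.4) + (-1)·(-0.4)) / 4 = 23/4 = 5.75
  S[C,C] = ((-1.4)·(-1.4) + (1.6)·(1.6) + (2.6)·(2.6) + (-2.4)·(-2.4) + (-0.4)·(-0.4)) / 4 = 17.2/4 = 4.3

S is symmetric (S[j,i] = S[i,j]). Assembling:

S = [[1.2, 1.25, 0.9],
 [1.25, 8.5, 5.75],
 [0.9, 5.75, 4.3]]


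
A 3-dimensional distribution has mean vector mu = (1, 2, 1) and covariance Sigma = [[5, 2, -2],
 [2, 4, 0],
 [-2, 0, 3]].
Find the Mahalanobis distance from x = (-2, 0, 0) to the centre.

Step 1 — centre the observation: (x - mu) = (-3, -2, -1).

Step 2 — invert Sigma (cofactor / det for 3×3, or solve directly):
  Sigma^{-1} = [[0.375, -0.1875, 0.25],
 [-0.1875, 0.3438, -0.125],
 [0.25, -0.125, 0.5]].

Step 3 — form the quadratic (x - mu)^T · Sigma^{-1} · (x - mu):
  Sigma^{-1} · (x - mu) = (-1, 0, -1).
  (x - mu)^T · [Sigma^{-1} · (x - mu)] = (-3)·(-1) + (-2)·(0) + (-1)·(-1) = 4.

Step 4 — take square root: d = √(4) ≈ 2.

d(x, mu) = √(4) ≈ 2


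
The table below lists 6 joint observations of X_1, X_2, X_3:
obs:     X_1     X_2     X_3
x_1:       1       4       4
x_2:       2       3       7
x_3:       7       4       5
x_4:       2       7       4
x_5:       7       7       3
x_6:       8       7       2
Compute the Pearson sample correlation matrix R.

Step 1 — column means:
  mean(X_1) = (1 + 2 + 7 + 2 + 7 + 8) / 6 = 27/6 = 4.5
  mean(X_2) = (4 + 3 + 4 + 7 + 7 + 7) / 6 = 32/6 = 5.3333
  mean(X_3) = (4 + 7 + 5 + 4 + 3 + 2) / 6 = 25/6 = 4.1667

Step 2 — sample variances and covariances s[i,j] = (1/(n-1)) · Σ_k (x_{k,i} - mean_i) · (x_{k,j} - mean_j), with n-1 = 5:
  s[X_1,X_1] = ((-3.5)·(-3.5) + (-2.5)·(-2.5) + (2.5)·(2.5) + (-2.5)·(-2.5) + (2.5)·(2.5) + (3.5)·(3.5)) / 5 = 49.5/5 = 9.9
  s[X_1,X_2] = ((-3.5)·(-1.3333) + (-2.5)·(-2.3333) + (2.5)·(-1.3333) + (-2.5)·(1.6667) + (2.5)·(1.6667) + (3.5)·(1.6667)) / 5 = 13/5 = 2.6
  s[X_1,X_3] = ((-3.5)·(-0.1667) + (-2.5)·(2.8333) + (2.5)·(0.8333) + (-2.5)·(-0.1667) + (2.5)·(-1.1667) + (3.5)·(-2.1667)) / 5 = -14.5/5 = -2.9
  s[X_2,X_2] = ((-1.3333)·(-1.3333) + (-2.3333)·(-2.3333) + (-1.3333)·(-1.3333) + (1.6667)·(1.6667) + (1.6667)·(1.6667) + (1.6667)·(1.6667)) / 5 = 17.3333/5 = 3.4667
  s[X_2,X_3] = ((-1.3333)·(-0.1667) + (-2.3333)·(2.8333) + (-1.3333)·(0.8333) + (1.6667)·(-0.1667) + (1.6667)·(-1.1667) + (1.6667)·(-2.1667)) / 5 = -13.3333/5 = -2.6667
  s[X_3,X_3] = ((-0.1667)·(-0.1667) + (2.8333)·(2.8333) + (0.8333)·(0.8333) + (-0.1667)·(-0.1667) + (-1.1667)·(-1.1667) + (-2.1667)·(-2.1667)) / 5 = 14.8333/5 = 2.9667
  Sample standard deviations s_i = √(s[i,i]):
  s(X_1) = √(9.9) = 3.1464
  s(X_2) = √(3.4667) = 1.8619
  s(X_3) = √(2.9667) = 1.7224

Step 3 — r_{ij} = s_{ij} / (s_i · s_j):
  r[X_1,X_1] = 1 (diagonal).
  r[X_1,X_2] = 2.6 / (3.1464 · 1.8619) = 2.6 / 5.8583 = 0.4438
  r[X_1,X_3] = -2.9 / (3.1464 · 1.7224) = -2.9 / 5.4194 = -0.5351
  r[X_2,X_2] = 1 (diagonal).
  r[X_2,X_3] = -2.6667 / (1.8619 · 1.7224) = -2.6667 / 3.2069 = -0.8315
  r[X_3,X_3] = 1 (diagonal).

R is symmetric with unit diagonal. Assembling:

R = [[1, 0.4438, -0.5351],
 [0.4438, 1, -0.8315],
 [-0.5351, -0.8315, 1]]


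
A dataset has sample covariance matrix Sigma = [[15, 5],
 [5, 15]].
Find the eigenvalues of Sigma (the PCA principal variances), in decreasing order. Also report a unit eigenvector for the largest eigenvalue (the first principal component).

Step 1 — characteristic polynomial of 2×2 Sigma:
  det(Sigma - λI) = λ² - trace · λ + det = 0.
  trace = 15 + 15 = 30, det = 15·15 - (5)² = 200.
Step 2 — discriminant:
  Δ = trace² - 4·det = 900 - 800 = 100.
Step 3 — eigenvalues:
  λ = (trace ± √Δ)/2 = (30 ± 10)/2,
  λ_1 = 20,  λ_2 = 10.

Step 4 — unit eigenvector for λ_1: solve (Sigma - λ_1 I)v = 0. First row:
  (15 - 20)·v_x + (5)·v_y = 0, i.e. (-5)·v_x + (5)·v_y = 0,
  so v ∝ (b, λ_1 - a) = (5, 5) = u.
  ||u|| = √((5)² + (5)²) = √(50) ≈ 7.0711,
  v_1 = u/||u|| ≈ (0.7071, 0.7071) (||v_1|| = 1).

λ_1 = 20,  λ_2 = 10;  v_1 ≈ (0.7071, 0.7071)


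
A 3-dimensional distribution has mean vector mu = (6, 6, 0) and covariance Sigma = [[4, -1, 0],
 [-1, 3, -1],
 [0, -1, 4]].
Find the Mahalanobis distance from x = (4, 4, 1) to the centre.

Step 1 — centre the observation: (x - mu) = (-2, -2, 1).

Step 2 — invert Sigma (cofactor / det for 3×3, or solve directly):
  Sigma^{-1} = [[0.275, 0.1, 0.025],
 [0.1, 0.4, 0.1],
 [0.025, 0.1, 0.275]].

Step 3 — form the quadratic (x - mu)^T · Sigma^{-1} · (x - mu):
  Sigma^{-1} · (x - mu) = (-0.725, -0.9, 0.025).
  (x - mu)^T · [Sigma^{-1} · (x - mu)] = (-2)·(-0.725) + (-2)·(-0.9) + (1)·(0.025) = 3.275.

Step 4 — take square root: d = √(3.275) ≈ 1.8097.

d(x, mu) = √(3.275) ≈ 1.8097


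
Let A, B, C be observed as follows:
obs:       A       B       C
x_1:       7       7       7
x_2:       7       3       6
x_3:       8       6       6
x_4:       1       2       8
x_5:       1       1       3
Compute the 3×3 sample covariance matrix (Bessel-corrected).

Step 1 — column means:
  mean(A) = (7 + 7 + 8 + 1 + 1) / 5 = 24/5 = 4.8
  mean(B) = (7 + 3 + 6 + 2 + 1) / 5 = 19/5 = 3.8
  mean(C) = (7 + 6 + 6 + 8 + 3) / 5 = 30/5 = 6

Step 2 — sample covariance S[i,j] = (1/(n-1)) · Σ_k (x_{k,i} - mean_i) · (x_{k,j} - mean_j), with n-1 = 4.
  S[A,A] = ((2.2)·(2.2) + (2.2)·(2.2) + (3.2)·(3.2) + (-3.8)·(-3.8) + (-3.8)·(-3.8)) / 4 = 48.8/4 = 12.2
  S[A,B] = ((2.2)·(3.2) + (2.2)·(-0.8) + (3.2)·(2.2) + (-3.8)·(-1.8) + (-3.8)·(-2.8)) / 4 = 29.8/4 = 7.45
  S[A,C] = ((2.2)·(1) + (2.2)·(0) + (3.2)·(0) + (-3.8)·(2) + (-3.8)·(-3)) / 4 = 6/4 = 1.5
  S[B,B] = ((3.2)·(3.2) + (-0.8)·(-0.8) + (2.2)·(2.2) + (-1.8)·(-1.8) + (-2.8)·(-2.8)) / 4 = 26.8/4 = 6.7
  S[B,C] = ((3.2)·(1) + (-0.8)·(0) + (2.2)·(0) + (-1.8)·(2) + (-2.8)·(-3)) / 4 = 8/4 = 2
  S[C,C] = ((1)·(1) + (0)·(0) + (0)·(0) + (2)·(2) + (-3)·(-3)) / 4 = 14/4 = 3.5

S is symmetric (S[j,i] = S[i,j]). Assembling:

S = [[12.2, 7.45, 1.5],
 [7.45, 6.7, 2],
 [1.5, 2, 3.5]]


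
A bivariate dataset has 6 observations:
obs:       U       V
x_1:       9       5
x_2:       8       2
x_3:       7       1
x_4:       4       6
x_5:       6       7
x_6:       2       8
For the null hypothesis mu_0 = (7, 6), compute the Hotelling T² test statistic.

Step 1 — sample mean vector:
  mean(U) = (9 + 8 + 7 + 4 + 6 + 2) / 6 = 36/6 = 6
  mean(V) = (5 + 2 + 1 + 6 + 7 + 8) / 6 = 29/6 = 4.8333
  x̄ = (6, 4.8333),  deviation x̄ - mu_0 = (6, 4.8333) - (7, 6) = (-1, -1.1667).

Step 2 — sample covariance matrix, S[i,j] = (1/(n-1)) · Σ_k (x_{k,i} - mean_i) · (x_{k,j} - mean_j), divisor n-1 = 5:
  S[U,U] = ((3)·(3) + (2)·(2) + (1)·(1) + (-2)·(-2) + (0)·(0) + (-4)·(-4)) / 5 = 34/5 = 6.8
  S[U,V] = ((3)·(0.1667) + (2)·(-2.8333) + (1)·(-3.8333) + (-2)·(1.1667) + (0)·(2.1667) + (-4)·(3.1667)) / 5 = -24/5 = -4.8
  S[V,V] = ((0.1667)·(0.1667) + (-2.8333)·(-2.8333) + (-3.8333)·(-3.8333) + (1.1667)·(1.1667) + (2.1667)·(2.1667) + (3.1667)·(3.1667)) / 5 = 38.8333/5 = 7.7667
  S = [[6.8, -4.8],
 [-4.8, 7.7667]].

Step 3 — invert S. det(S) = 6.8·7.7667 - (-4.8)² = 29.7733.
  S^{-1} = (1/det) · [[d, -b], [-b, a]] = [[0.2609, 0.1612],
 [0.1612, 0.2284]].

Step 4 — quadratic form (x̄ - mu_0)^T · S^{-1} · (x̄ - mu_0):
  S^{-1} · (x̄ - mu_0) = (-0.4489, -0.4277),
  (x̄ - mu_0)^T · [...] = (-1)·(-0.4489) + (-1.1667)·(-0.4277) = 0.9479.

Step 5 — scale by n: T² = 6 · 0.9479 = 5.6874.

T² ≈ 5.6874


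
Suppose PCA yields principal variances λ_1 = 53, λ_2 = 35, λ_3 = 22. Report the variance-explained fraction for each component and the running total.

Step 1 — total variance = trace(Sigma) = Σ λ_i = 53 + 35 + 22 = 110.

Step 2 — fraction explained by component i = λ_i / Σ λ:
  PC1: 53/110 = 0.4818
  PC2: 35/110 = 0.3182
  PC3: 22/110 = 0.2

Step 3 — cumulative fraction after k components = (λ_1 + ... + λ_k) / Σ λ:
  k = 1: 53/110 = 0.4818
  k = 2: (53 + 35)/110 = 88/110 = 0.8
  k = 3: (53 + 35 + 22)/110 = 110/110 = 1

Summary (fraction, with percent):

explained: PC1 0.4818 (48.18%), PC2 0.3182 (31.82%), PC3 0.2 (20%);  cumulative: 0.4818, 0.8, 1
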